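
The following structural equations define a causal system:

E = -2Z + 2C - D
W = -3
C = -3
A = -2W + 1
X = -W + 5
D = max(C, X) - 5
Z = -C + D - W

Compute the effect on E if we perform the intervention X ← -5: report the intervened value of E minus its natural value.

The intervention breaks the incoming arrows to X: X = -W + 5 no longer applies, and X = -5.
D = max(C, X) - 5  [with C=-3, X=-5]  = -8
Z = -C + D - W  [with C=-3, D=-8, W=-3]  = -2
E = -2Z + 2C - D  [with Z=-2, C=-3, D=-8]  = 6
Without intervention: X = -W + 5  [with W=-3]  = 8; D = max(C, X) - 5  [with C=-3, X=8]  = 3; Z = -C + D - W  [with C=-3, D=3, W=-3]  = 9; E = -2Z + 2C - D  [with Z=9, C=-3, D=3]  = -27.
Change = 6 − (-27) = 33.

33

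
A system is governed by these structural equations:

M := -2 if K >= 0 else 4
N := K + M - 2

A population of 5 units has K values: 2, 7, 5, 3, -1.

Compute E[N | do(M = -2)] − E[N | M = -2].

-1.05

do(M=-2) breaks M's dependence on K. With M=-2 fixed, N across the units is -2, 3, 1, -1, -5, mean -0.8.
E[N|M=-2] averages over only the 4 units with M=-2 (K = 2, 7, 5, 3): N = -2, 3, 1, -1, mean 0.25.
Difference = -0.8 − 0.25 = -1.05.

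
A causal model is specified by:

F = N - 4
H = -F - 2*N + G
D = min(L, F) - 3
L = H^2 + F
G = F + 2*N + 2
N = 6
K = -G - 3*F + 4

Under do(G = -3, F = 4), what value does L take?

365

Setting G = -3, F = 4 by intervention discards those variables' equations.
H = -F - 2*N + G  [with F=4, N=6, G=-3]  = -19
L = H^2 + F  [with H=-19, F=4]  = 365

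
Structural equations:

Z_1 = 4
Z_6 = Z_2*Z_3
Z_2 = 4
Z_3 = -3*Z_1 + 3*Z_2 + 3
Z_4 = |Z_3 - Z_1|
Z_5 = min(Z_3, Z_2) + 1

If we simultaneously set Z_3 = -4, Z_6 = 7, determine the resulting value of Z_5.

-3

The joint intervention fixes Z_3 = -4, Z_6 = 7, removing each variable's own equation.
Z_5 = min(Z_3, Z_2) + 1  [with Z_3=-4, Z_2=4]  = -3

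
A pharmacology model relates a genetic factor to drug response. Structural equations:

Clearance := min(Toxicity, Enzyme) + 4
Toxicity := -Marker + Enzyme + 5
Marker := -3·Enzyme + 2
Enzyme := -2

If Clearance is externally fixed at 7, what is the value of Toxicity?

Under do(Clearance=7), the mechanism Clearance := min(Toxicity, Enzyme) + 4 is discarded; Clearance is fixed at 7.
Since Toxicity is not a descendant of the intervened variable, it is unaffected.
Marker = -3·Enzyme + 2  [with Enzyme=-2]  = 8
Toxicity = -Marker + Enzyme + 5  [with Marker=8, Enzyme=-2]  = -5

-5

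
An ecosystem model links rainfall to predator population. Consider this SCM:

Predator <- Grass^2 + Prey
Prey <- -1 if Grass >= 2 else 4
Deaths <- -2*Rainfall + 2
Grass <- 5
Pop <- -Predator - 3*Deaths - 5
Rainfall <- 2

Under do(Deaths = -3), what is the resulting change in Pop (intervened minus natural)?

The intervention breaks the incoming arrows to Deaths: Deaths <- -2*Rainfall + 2 no longer applies, and Deaths = -3.
Prey = -1 if Grass >= 2 else 4  [with Grass=5]  = -1
Predator = Grass^2 + Prey  [with Grass=5, Prey=-1]  = 24
Pop = -Predator - 3*Deaths - 5  [with Predator=24, Deaths=-3]  = -20
Without intervention: Prey = -1 if Grass >= 2 else 4  [with Grass=5]  = -1; Predator = Grass^2 + Prey  [with Grass=5, Prey=-1]  = 24; Deaths = -2*Rainfall + 2  [with Rainfall=2]  = -2; Pop = -Predator - 3*Deaths - 5  [with Predator=24, Deaths=-2]  = -23.
Change = -20 − (-23) = 3.

3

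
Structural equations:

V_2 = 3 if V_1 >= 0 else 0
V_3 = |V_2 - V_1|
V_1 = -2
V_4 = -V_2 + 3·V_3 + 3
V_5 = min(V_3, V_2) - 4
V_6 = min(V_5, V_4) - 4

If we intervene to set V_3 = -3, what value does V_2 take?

Under do(V_3=-3), the mechanism V_3 = |V_2 - V_1| is discarded; V_3 is fixed at -3.
Since V_2 is not a descendant of the intervened variable, it is unaffected.
V_2 = 3 if V_1 >= 0 else 0  [with V_1=-2]  = 0

0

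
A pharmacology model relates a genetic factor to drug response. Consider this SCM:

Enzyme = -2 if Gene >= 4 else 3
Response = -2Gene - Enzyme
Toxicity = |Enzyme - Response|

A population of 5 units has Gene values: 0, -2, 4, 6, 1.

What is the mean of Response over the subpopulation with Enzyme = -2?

Observing Enzyme=-2 restricts to units where Enzyme's equation naturally yields -2: Gene ∈ {4, 6}. In that subpopulation Response = -6, -10, mean -8.

-8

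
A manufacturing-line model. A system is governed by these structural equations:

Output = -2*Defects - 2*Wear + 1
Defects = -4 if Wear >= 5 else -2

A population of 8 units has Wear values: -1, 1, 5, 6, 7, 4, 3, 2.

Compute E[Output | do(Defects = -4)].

Every unit gets Defects=-4 under the intervention. Output values become 11, 7, -1, -3, -5, 1, 3, 5; E[Output|do(Defects=-4)] = 2.25.

2.25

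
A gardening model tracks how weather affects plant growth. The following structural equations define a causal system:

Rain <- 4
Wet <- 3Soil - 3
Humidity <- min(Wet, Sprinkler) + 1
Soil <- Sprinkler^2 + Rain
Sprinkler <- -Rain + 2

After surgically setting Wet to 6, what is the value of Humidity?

-1

Intervening sets Wet = 6 and removes its equation (Wet <- 3Soil - 3).
Sprinkler = -Rain + 2  [with Rain=4]  = -2
Humidity = min(Wet, Sprinkler) + 1  [with Wet=6, Sprinkler=-2]  = -1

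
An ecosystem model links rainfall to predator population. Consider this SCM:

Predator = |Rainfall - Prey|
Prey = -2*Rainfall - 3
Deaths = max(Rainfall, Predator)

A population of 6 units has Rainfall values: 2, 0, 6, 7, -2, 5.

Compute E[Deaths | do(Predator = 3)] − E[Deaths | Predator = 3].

1.5

Under do(Predator=3), Predator's equation is replaced by Predator=3 for every unit. Per-unit Deaths: 3, 3, 6, 7, 3, 5. Mean = 4.5.
Observing Predator=3 restricts to units where Predator's equation naturally yields 3: Rainfall ∈ {0, -2}. In that subpopulation Deaths = 3, 3, mean 3.
Difference = 4.5 − 3 = 1.5.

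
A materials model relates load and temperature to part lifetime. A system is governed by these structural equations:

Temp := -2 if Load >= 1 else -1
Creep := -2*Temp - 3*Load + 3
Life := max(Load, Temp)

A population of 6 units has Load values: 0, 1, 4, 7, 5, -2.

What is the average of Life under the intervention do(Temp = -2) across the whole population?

The intervention sets Temp=-2 in all 6 units regardless of Load. Recomputing Life per unit gives 0, 1, 4, 7, 5, -2; average 2.5.

2.5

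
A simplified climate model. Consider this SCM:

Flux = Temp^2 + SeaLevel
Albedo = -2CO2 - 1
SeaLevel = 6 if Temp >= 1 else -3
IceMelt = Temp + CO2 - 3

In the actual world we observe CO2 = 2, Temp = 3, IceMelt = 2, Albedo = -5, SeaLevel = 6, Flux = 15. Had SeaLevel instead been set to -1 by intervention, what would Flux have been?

The intervention breaks the incoming arrows to SeaLevel: SeaLevel = 6 if Temp >= 1 else -3 no longer applies, and SeaLevel = -1.
Flux = Temp^2 + SeaLevel  [with Temp=3, SeaLevel=-1]  = 8

8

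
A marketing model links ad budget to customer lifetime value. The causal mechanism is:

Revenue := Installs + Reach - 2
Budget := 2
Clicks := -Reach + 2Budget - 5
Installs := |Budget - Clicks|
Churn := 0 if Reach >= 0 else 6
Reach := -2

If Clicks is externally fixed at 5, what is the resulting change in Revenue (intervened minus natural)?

2

The intervention breaks the incoming arrows to Clicks: Clicks := -Reach + 2Budget - 5 no longer applies, and Clicks = 5.
Installs = |Budget - Clicks|  [with Budget=2, Clicks=5]  = 3
Revenue = Installs + Reach - 2  [with Installs=3, Reach=-2]  = -1
Without intervention: Clicks = -Reach + 2Budget - 5  [with Reach=-2, Budget=2]  = 1; Installs = |Budget - Clicks|  [with Budget=2, Clicks=1]  = 1; Revenue = Installs + Reach - 2  [with Installs=1, Reach=-2]  = -3.
Change = -1 − (-3) = 2.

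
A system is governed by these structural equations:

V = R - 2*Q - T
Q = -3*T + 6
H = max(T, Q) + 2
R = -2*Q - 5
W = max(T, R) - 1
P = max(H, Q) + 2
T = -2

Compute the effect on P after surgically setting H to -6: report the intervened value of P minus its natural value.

-2

The intervention breaks the incoming arrows to H: H = max(T, Q) + 2 no longer applies, and H = -6.
Q = -3*T + 6  [with T=-2]  = 12
P = max(H, Q) + 2  [with H=-6, Q=12]  = 14
Without intervention: Q = -3*T + 6  [with T=-2]  = 12; H = max(T, Q) + 2  [with T=-2, Q=12]  = 14; P = max(H, Q) + 2  [with H=14, Q=12]  = 16.
Change = 14 − 16 = -2.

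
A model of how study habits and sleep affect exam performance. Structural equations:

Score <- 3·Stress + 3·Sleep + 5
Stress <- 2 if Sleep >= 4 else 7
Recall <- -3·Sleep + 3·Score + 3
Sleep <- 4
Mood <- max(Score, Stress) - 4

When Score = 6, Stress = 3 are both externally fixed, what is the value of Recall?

9

Setting Score = 6, Stress = 3 by intervention discards those variables' equations.
Recall = -3·Sleep + 3·Score + 3  [with Sleep=4, Score=6]  = 9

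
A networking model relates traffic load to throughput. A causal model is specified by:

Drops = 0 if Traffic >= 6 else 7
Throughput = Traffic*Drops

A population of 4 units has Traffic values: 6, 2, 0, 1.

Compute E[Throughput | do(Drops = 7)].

15.75

The intervention sets Drops=7 in all 4 units regardless of Traffic. Recomputing Throughput per unit gives 42, 14, 0, 7; average 15.75.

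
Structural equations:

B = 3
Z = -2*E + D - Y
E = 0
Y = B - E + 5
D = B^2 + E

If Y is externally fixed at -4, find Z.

13

do(Y=-4) replaces the equation Y = B - E + 5 with the constant Y = -4.
D = B^2 + E  [with B=3, E=0]  = 9
Z = -2*E + D - Y  [with E=0, D=9, Y=-4]  = 13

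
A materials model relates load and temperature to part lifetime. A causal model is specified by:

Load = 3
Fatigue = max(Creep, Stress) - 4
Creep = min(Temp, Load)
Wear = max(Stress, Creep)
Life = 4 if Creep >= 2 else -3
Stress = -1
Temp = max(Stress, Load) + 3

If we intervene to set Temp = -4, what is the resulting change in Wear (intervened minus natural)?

-4

do(Temp=-4) replaces the equation Temp = max(Stress, Load) + 3 with the constant Temp = -4.
Creep = min(Temp, Load)  [with Temp=-4, Load=3]  = -4
Wear = max(Stress, Creep)  [with Stress=-1, Creep=-4]  = -1
Without intervention: Temp = max(Stress, Load) + 3  [with Stress=-1, Load=3]  = 6; Creep = min(Temp, Load)  [with Temp=6, Load=3]  = 3; Wear = max(Stress, Creep)  [with Stress=-1, Creep=3]  = 3.
Change = -1 − 3 = -4.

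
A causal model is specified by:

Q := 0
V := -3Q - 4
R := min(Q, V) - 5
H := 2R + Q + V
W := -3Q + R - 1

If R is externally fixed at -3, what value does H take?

The intervention breaks the incoming arrows to R: R := min(Q, V) - 5 no longer applies, and R = -3.
V = -3Q - 4  [with Q=0]  = -4
H = 2R + Q + V  [with R=-3, Q=0, V=-4]  = -10

-10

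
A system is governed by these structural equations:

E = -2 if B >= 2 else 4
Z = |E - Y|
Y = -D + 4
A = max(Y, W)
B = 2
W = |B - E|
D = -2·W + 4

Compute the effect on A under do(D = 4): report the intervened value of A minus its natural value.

The intervention breaks the incoming arrows to D: D = -2·W + 4 no longer applies, and D = 4.
E = -2 if B >= 2 else 4  [with B=2]  = -2
W = |B - E|  [with B=2, E=-2]  = 4
Y = -D + 4  [with D=4]  = 0
A = max(Y, W)  [with Y=0, W=4]  = 4
Without intervention: E = -2 if B >= 2 else 4  [with B=2]  = -2; W = |B - E|  [with B=2, E=-2]  = 4; D = -2·W + 4  [with W=4]  = -4; Y = -D + 4  [with D=-4]  = 8; A = max(Y, W)  [with Y=8, W=4]  = 8.
Change = 4 − 8 = -4.

-4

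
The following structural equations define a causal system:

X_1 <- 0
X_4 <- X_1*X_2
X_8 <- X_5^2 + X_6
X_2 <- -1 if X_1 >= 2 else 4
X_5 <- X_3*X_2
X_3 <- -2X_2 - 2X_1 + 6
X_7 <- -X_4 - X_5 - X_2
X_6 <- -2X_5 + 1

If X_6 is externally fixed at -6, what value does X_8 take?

Intervening sets X_6 = -6 and removes its equation (X_6 <- -2X_5 + 1).
X_2 = -1 if X_1 >= 2 else 4  [with X_1=0]  = 4
X_3 = -2X_2 - 2X_1 + 6  [with X_2=4, X_1=0]  = -2
X_5 = X_3*X_2  [with X_3=-2, X_2=4]  = -8
X_8 = X_5^2 + X_6  [with X_5=-8, X_6=-6]  = 58

58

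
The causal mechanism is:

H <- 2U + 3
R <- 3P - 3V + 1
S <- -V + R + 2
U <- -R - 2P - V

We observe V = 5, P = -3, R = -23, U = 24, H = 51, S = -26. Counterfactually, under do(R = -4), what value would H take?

13

do(R=-4) replaces the equation R <- 3P - 3V + 1 with the constant R = -4.
U = -R - 2P - V  [with R=-4, P=-3, V=5]  = 5
H = 2U + 3  [with U=5]  = 13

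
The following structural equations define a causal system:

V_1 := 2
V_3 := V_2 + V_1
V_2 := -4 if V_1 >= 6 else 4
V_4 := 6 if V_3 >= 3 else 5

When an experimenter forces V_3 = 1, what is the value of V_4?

5

The intervention breaks the incoming arrows to V_3: V_3 := V_2 + V_1 no longer applies, and V_3 = 1.
V_4 = 6 if V_3 >= 3 else 5  [with V_3=1]  = 5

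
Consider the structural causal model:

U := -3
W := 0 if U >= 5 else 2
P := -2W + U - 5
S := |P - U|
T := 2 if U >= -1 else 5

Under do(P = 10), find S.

13

The intervention breaks the incoming arrows to P: P := -2W + U - 5 no longer applies, and P = 10.
S = |P - U|  [with P=10, U=-3]  = 13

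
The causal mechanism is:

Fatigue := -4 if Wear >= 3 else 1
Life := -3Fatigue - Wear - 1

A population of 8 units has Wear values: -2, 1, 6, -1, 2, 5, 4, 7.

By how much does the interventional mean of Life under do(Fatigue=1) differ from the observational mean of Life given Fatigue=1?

-2.75

Every unit gets Fatigue=1 under the intervention. Life values become -2, -5, -10, -3, -6, -9, -8, -11; E[Life|do(Fatigue=1)] = -6.75.
E[Life|Fatigue=1] averages over only the 4 units with Fatigue=1 (Wear = -2, 1, -1, 2): Life = -2, -5, -3, -6, mean -4.
Difference = -6.75 − (-4) = -2.75.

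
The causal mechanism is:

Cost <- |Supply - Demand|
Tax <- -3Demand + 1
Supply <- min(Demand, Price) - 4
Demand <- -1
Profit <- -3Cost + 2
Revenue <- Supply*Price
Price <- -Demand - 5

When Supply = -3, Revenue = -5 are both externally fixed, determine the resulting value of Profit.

Under do(Supply = -3, Revenue = -5), each intervened variable's structural equation is replaced by its fixed value.
Cost = |Supply - Demand|  [with Supply=-3, Demand=-1]  = 2
Profit = -3Cost + 2  [with Cost=2]  = -4

-4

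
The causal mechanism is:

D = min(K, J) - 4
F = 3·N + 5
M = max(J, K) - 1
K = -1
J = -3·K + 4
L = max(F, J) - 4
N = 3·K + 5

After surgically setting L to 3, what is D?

Under do(L=3), the mechanism L = max(F, J) - 4 is discarded; L is fixed at 3.
Since D is not a descendant of the intervened variable, it is unaffected.
J = -3·K + 4  [with K=-1]  = 7
D = min(K, J) - 4  [with K=-1, J=7]  = -5

-5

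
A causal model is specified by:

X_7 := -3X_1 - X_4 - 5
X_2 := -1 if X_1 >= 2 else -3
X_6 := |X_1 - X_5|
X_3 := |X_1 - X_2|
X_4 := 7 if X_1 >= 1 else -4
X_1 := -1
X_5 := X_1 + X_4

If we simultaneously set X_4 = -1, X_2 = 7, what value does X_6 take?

1

The joint intervention fixes X_4 = -1, X_2 = 7, removing each variable's own equation.
X_5 = X_1 + X_4  [with X_1=-1, X_4=-1]  = -2
X_6 = |X_1 - X_5|  [with X_1=-1, X_5=-2]  = 1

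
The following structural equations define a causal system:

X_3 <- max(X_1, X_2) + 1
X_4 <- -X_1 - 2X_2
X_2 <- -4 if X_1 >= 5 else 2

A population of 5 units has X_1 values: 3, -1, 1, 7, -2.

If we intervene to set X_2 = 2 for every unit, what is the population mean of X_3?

4.2

do(X_2=2) breaks X_2's dependence on X_1. With X_2=2 fixed, X_3 across the units is 4, 3, 3, 8, 3, mean 4.2.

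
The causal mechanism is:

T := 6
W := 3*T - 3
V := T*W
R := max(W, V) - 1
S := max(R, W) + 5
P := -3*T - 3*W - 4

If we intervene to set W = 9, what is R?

Under do(W=9), the mechanism W := 3*T - 3 is discarded; W is fixed at 9.
V = T*W  [with T=6, W=9]  = 54
R = max(W, V) - 1  [with W=9, V=54]  = 53

53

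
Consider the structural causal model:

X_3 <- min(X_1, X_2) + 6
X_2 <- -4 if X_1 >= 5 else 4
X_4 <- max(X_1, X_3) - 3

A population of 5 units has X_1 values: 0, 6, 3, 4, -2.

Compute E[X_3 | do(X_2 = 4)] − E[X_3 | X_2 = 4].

0.55

The intervention sets X_2=4 in all 5 units regardless of X_1. Recomputing X_3 per unit gives 6, 10, 9, 10, 4; average 7.8.
Observing X_2=4 restricts to units where X_2's equation naturally yields 4: X_1 ∈ {0, 3, 4, -2}. In that subpopulation X_3 = 6, 9, 10, 4, mean 7.25.
Difference = 7.8 − 7.25 = 0.55.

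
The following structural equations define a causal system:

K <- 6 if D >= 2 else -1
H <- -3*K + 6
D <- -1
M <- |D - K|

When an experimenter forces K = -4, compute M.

The intervention breaks the incoming arrows to K: K <- 6 if D >= 2 else -1 no longer applies, and K = -4.
M = |D - K|  [with D=-1, K=-4]  = 3

3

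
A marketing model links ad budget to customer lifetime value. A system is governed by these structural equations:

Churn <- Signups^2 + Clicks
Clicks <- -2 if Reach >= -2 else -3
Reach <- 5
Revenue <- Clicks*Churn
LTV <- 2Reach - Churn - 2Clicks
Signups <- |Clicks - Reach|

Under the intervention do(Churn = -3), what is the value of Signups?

Under do(Churn=-3), the mechanism Churn <- Signups^2 + Clicks is discarded; Churn is fixed at -3.
Since Signups is not a descendant of the intervened variable, it is unaffected.
Clicks = -2 if Reach >= -2 else -3  [with Reach=5]  = -2
Signups = |Clicks - Reach|  [with Clicks=-2, Reach=5]  = 7

7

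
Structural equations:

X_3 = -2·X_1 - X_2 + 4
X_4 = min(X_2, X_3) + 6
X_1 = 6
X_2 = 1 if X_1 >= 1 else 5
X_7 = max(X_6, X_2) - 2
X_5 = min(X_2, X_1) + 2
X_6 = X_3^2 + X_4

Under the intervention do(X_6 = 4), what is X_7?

Intervening sets X_6 = 4 and removes its equation (X_6 = X_3^2 + X_4).
X_2 = 1 if X_1 >= 1 else 5  [with X_1=6]  = 1
X_7 = max(X_6, X_2) - 2  [with X_6=4, X_2=1]  = 2

2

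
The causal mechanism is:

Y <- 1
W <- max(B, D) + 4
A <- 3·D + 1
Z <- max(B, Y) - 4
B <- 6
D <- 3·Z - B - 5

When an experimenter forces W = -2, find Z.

2

do(W=-2) replaces the equation W <- max(B, D) + 4 with the constant W = -2.
Z is not downstream of the intervention, so its value is determined by the original equations.
Z = max(B, Y) - 4  [with B=6, Y=1]  = 2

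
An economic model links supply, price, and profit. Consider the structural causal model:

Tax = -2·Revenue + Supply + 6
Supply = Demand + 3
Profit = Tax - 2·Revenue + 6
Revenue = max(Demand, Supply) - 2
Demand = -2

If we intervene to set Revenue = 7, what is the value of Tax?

-7

The intervention breaks the incoming arrows to Revenue: Revenue = max(Demand, Supply) - 2 no longer applies, and Revenue = 7.
Supply = Demand + 3  [with Demand=-2]  = 1
Tax = -2·Revenue + Supply + 6  [with Revenue=7, Supply=1]  = -7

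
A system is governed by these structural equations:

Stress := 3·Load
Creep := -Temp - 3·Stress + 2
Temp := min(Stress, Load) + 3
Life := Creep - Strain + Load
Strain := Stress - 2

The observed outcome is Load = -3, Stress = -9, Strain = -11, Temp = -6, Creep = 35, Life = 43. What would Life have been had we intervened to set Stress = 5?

-19

Under do(Stress=5), the mechanism Stress := 3·Load is discarded; Stress is fixed at 5.
Strain = Stress - 2  [with Stress=5]  = 3
Temp = min(Stress, Load) + 3  [with Stress=5, Load=-3]  = 0
Creep = -Temp - 3·Stress + 2  [with Temp=0, Stress=5]  = -13
Life = Creep - Strain + Load  [with Creep=-13, Strain=3, Load=-3]  = -19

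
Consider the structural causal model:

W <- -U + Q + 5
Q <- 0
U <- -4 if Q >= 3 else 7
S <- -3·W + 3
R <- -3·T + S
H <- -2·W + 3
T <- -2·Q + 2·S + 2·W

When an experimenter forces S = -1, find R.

17

The intervention breaks the incoming arrows to S: S <- -3·W + 3 no longer applies, and S = -1.
U = -4 if Q >= 3 else 7  [with Q=0]  = 7
W = -U + Q + 5  [with U=7, Q=0]  = -2
T = -2·Q + 2·S + 2·W  [with Q=0, S=-1, W=-2]  = -6
R = -3·T + S  [with T=-6, S=-1]  = 17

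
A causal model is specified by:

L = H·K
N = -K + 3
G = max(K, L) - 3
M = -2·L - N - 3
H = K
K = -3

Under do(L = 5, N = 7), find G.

2

Setting L = 5, N = 7 by intervention discards those variables' equations.
G = max(K, L) - 3  [with K=-3, L=5]  = 2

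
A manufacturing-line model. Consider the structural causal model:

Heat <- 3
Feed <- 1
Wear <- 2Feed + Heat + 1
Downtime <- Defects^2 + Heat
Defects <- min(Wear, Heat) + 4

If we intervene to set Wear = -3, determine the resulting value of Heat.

Under do(Wear=-3), the mechanism Wear <- 2Feed + Heat + 1 is discarded; Wear is fixed at -3.
Since Heat is not a descendant of the intervened variable, it is unaffected.

3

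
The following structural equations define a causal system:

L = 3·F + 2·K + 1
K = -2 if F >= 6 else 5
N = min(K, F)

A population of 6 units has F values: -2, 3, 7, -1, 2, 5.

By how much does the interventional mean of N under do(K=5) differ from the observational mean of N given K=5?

Under do(K=5), K's equation is replaced by K=5 for every unit. Per-unit N: -2, 3, 5, -1, 2, 5. Mean = 2.
Conditioning on K=5 selects the 5 unit(s) with F ∈ {-2, 3, -1, 2, 5}. Their N values: -2, 3, -1, 2, 5. Mean = 1.4.
Difference = 2 − 1.4 = 0.6.

0.6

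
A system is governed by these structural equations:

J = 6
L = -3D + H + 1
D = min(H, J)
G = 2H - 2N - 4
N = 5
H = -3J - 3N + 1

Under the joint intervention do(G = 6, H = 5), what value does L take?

The joint intervention fixes G = 6, H = 5, removing each variable's own equation.
D = min(H, J)  [with H=5, J=6]  = 5
L = -3D + H + 1  [with D=5, H=5]  = -9

-9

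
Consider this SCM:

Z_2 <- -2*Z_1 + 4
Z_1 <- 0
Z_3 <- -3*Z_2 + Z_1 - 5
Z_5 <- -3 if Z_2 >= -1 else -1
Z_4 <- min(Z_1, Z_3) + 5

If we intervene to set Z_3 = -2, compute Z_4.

The intervention breaks the incoming arrows to Z_3: Z_3 <- -3*Z_2 + Z_1 - 5 no longer applies, and Z_3 = -2.
Z_4 = min(Z_1, Z_3) + 5  [with Z_1=0, Z_3=-2]  = 3

3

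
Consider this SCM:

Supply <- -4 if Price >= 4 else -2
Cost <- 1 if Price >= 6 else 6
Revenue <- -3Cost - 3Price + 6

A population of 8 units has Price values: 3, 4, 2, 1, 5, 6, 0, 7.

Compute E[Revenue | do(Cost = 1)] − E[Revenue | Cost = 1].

Under do(Cost=1), Cost's equation is replaced by Cost=1 for every unit. Per-unit Revenue: -6, -9, -3, 0, -12, -15, 3, -18. Mean = -7.5.
E[Revenue|Cost=1] averages over only the 2 units with Cost=1 (Price = 6, 7): Revenue = -15, -18, mean -16.5.
Difference = -7.5 − (-16.5) = 9.

9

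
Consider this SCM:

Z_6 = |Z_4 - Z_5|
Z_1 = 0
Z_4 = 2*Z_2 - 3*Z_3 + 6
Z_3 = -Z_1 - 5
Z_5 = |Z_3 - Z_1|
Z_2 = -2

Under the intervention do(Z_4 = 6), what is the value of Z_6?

1

Under do(Z_4=6), the mechanism Z_4 = 2*Z_2 - 3*Z_3 + 6 is discarded; Z_4 is fixed at 6.
Z_3 = -Z_1 - 5  [with Z_1=0]  = -5
Z_5 = |Z_3 - Z_1|  [with Z_3=-5, Z_1=0]  = 5
Z_6 = |Z_4 - Z_5|  [with Z_4=6, Z_5=5]  = 1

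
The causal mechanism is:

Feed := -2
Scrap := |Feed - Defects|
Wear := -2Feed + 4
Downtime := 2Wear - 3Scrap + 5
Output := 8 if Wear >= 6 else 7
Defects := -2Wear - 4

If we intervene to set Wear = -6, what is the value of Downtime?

Under do(Wear=-6), the mechanism Wear := -2Feed + 4 is discarded; Wear is fixed at -6.
Defects = -2Wear - 4  [with Wear=-6]  = 8
Scrap = |Feed - Defects|  [with Feed=-2, Defects=8]  = 10
Downtime = 2Wear - 3Scrap + 5  [with Wear=-6, Scrap=10]  = -37

-37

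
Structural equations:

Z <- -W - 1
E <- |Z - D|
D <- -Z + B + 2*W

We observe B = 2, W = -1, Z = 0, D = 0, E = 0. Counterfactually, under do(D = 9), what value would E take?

Intervening sets D = 9 and removes its equation (D <- -Z + B + 2*W).
Z = -W - 1  [with W=-1]  = 0
E = |Z - D|  [with Z=0, D=9]  = 9

9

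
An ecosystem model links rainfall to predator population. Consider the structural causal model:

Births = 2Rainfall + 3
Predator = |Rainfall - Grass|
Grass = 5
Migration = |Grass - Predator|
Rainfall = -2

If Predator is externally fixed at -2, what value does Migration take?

do(Predator=-2) replaces the equation Predator = |Rainfall - Grass| with the constant Predator = -2.
Migration = |Grass - Predator|  [with Grass=5, Predator=-2]  = 7

7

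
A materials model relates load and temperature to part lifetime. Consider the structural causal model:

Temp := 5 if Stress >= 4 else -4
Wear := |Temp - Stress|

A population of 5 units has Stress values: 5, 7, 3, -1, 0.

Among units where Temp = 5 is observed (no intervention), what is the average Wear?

1

E[Wear|Temp=5] averages over only the 2 units with Temp=5 (Stress = 5, 7): Wear = 0, 2, mean 1.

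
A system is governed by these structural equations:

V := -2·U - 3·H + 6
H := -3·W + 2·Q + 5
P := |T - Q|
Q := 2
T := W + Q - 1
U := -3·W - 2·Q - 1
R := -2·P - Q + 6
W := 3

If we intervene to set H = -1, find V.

do(H=-1) replaces the equation H := -3·W + 2·Q + 5 with the constant H = -1.
U = -3·W - 2·Q - 1  [with W=3, Q=2]  = -14
V = -2·U - 3·H + 6  [with U=-14, H=-1]  = 37

37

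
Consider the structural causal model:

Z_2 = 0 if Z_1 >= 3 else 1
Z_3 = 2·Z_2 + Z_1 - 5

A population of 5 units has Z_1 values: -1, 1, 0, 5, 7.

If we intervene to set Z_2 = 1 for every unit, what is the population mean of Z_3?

-0.6

Every unit gets Z_2=1 under the intervention. Z_3 values become -4, -2, -3, 2, 4; E[Z_3|do(Z_2=1)] = -0.6.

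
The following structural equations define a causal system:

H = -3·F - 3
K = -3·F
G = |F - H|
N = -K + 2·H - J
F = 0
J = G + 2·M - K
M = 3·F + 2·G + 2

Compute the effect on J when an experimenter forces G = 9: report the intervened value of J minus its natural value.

30

The intervention breaks the incoming arrows to G: G = |F - H| no longer applies, and G = 9.
K = -3·F  [with F=0]  = 0
M = 3·F + 2·G + 2  [with F=0, G=9]  = 20
J = G + 2·M - K  [with G=9, M=20, K=0]  = 49
Without intervention: H = -3·F - 3  [with F=0]  = -3; G = |F - H|  [with F=0, H=-3]  = 3; K = -3·F  [with F=0]  = 0; M = 3·F + 2·G + 2  [with F=0, G=3]  = 8; J = G + 2·M - K  [with G=3, M=8, K=0]  = 19.
Change = 49 − 19 = 30.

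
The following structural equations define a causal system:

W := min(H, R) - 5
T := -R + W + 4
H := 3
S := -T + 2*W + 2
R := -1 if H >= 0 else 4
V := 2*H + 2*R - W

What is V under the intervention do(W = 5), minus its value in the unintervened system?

-11

The intervention breaks the incoming arrows to W: W := min(H, R) - 5 no longer applies, and W = 5.
R = -1 if H >= 0 else 4  [with H=3]  = -1
V = 2*H + 2*R - W  [with H=3, R=-1, W=5]  = -1
Without intervention: R = -1 if H >= 0 else 4  [with H=3]  = -1; W = min(H, R) - 5  [with H=3, R=-1]  = -6; V = 2*H + 2*R - W  [with H=3, R=-1, W=-6]  = 10.
Change = -1 − 10 = -11.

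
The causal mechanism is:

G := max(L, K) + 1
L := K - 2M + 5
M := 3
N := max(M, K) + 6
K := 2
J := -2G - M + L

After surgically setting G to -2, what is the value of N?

9

Under do(G=-2), the mechanism G := max(L, K) + 1 is discarded; G is fixed at -2.
Since N is not a descendant of the intervened variable, it is unaffected.
N = max(M, K) + 6  [with M=3, K=2]  = 9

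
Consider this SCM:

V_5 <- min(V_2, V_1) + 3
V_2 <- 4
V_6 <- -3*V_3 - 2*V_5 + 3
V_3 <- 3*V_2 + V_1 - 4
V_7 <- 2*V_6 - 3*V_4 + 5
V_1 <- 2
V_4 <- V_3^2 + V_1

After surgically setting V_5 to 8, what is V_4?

The intervention breaks the incoming arrows to V_5: V_5 <- min(V_2, V_1) + 3 no longer applies, and V_5 = 8.
Since V_4 is not a descendant of the intervened variable, it is unaffected.
V_3 = 3*V_2 + V_1 - 4  [with V_2=4, V_1=2]  = 10
V_4 = V_3^2 + V_1  [with V_3=10, V_1=2]  = 102

102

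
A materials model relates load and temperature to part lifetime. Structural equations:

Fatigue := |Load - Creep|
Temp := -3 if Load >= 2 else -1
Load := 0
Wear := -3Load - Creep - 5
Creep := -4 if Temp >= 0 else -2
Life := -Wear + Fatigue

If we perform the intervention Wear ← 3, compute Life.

Under do(Wear=3), the mechanism Wear := -3Load - Creep - 5 is discarded; Wear is fixed at 3.
Temp = -3 if Load >= 2 else -1  [with Load=0]  = -1
Creep = -4 if Temp >= 0 else -2  [with Temp=-1]  = -2
Fatigue = |Load - Creep|  [with Load=0, Creep=-2]  = 2
Life = -Wear + Fatigue  [with Wear=3, Fatigue=2]  = -1

-1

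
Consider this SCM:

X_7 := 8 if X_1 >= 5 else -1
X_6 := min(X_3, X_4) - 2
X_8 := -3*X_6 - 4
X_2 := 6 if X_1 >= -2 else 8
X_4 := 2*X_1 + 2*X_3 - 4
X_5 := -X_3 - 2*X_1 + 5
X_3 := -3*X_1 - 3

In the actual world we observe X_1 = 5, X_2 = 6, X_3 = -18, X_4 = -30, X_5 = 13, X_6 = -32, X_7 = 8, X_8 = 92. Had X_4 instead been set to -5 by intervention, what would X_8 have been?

56

do(X_4=-5) replaces the equation X_4 := 2*X_1 + 2*X_3 - 4 with the constant X_4 = -5.
X_3 = -3*X_1 - 3  [with X_1=5]  = -18
X_6 = min(X_3, X_4) - 2  [with X_3=-18, X_4=-5]  = -20
X_8 = -3*X_6 - 4  [with X_6=-20]  = 56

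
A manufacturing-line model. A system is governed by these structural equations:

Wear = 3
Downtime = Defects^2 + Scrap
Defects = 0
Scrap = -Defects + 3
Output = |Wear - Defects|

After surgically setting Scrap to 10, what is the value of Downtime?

do(Scrap=10) replaces the equation Scrap = -Defects + 3 with the constant Scrap = 10.
Downtime = Defects^2 + Scrap  [with Defects=0, Scrap=10]  = 10

10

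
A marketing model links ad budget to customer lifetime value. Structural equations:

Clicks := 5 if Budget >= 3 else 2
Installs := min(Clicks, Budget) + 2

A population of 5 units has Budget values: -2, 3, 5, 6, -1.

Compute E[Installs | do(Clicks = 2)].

2.6

Every unit gets Clicks=2 under the intervention. Installs values become 0, 4, 4, 4, 1; E[Installs|do(Clicks=2)] = 2.6.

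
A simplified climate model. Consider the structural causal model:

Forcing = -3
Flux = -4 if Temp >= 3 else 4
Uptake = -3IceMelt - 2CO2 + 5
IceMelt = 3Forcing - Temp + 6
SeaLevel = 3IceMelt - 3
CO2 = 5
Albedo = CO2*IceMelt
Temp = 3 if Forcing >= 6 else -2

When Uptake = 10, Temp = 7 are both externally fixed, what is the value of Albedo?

The joint intervention fixes Uptake = 10, Temp = 7, removing each variable's own equation.
IceMelt = 3Forcing - Temp + 6  [with Forcing=-3, Temp=7]  = -10
Albedo = CO2*IceMelt  [with CO2=5, IceMelt=-10]  = -50

-50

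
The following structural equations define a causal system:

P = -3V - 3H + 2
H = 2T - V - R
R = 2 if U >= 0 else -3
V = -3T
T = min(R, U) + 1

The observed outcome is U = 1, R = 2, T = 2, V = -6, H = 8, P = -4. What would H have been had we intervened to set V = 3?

Intervening sets V = 3 and removes its equation (V = -3T).
R = 2 if U >= 0 else -3  [with U=1]  = 2
T = min(R, U) + 1  [with R=2, U=1]  = 2
H = 2T - V - R  [with T=2, V=3, R=2]  = -1

-1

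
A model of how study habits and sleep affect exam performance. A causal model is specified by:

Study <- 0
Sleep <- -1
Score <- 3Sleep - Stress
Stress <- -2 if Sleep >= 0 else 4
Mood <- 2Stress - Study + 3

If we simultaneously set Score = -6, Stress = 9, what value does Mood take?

The joint intervention fixes Score = -6, Stress = 9, removing each variable's own equation.
Mood = 2Stress - Study + 3  [with Stress=9, Study=0]  = 21

21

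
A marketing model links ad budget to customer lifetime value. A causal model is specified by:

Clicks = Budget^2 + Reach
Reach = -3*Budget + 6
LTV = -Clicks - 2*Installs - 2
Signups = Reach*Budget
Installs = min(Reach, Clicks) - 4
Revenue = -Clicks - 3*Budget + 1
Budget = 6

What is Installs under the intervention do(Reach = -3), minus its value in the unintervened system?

9

Under do(Reach=-3), the mechanism Reach = -3*Budget + 6 is discarded; Reach is fixed at -3.
Clicks = Budget^2 + Reach  [with Budget=6, Reach=-3]  = 33
Installs = min(Reach, Clicks) - 4  [with Reach=-3, Clicks=33]  = -7
Without intervention: Reach = -3*Budget + 6  [with Budget=6]  = -12; Clicks = Budget^2 + Reach  [with Budget=6, Reach=-12]  = 24; Installs = min(Reach, Clicks) - 4  [with Reach=-12, Clicks=24]  = -16.
Change = -7 − (-16) = 9.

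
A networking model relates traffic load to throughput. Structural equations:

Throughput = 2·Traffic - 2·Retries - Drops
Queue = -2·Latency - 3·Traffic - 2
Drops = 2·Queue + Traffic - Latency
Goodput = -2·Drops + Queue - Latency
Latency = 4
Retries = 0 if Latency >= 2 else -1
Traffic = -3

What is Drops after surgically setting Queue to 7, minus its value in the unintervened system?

The intervention breaks the incoming arrows to Queue: Queue = -2·Latency - 3·Traffic - 2 no longer applies, and Queue = 7.
Drops = 2·Queue + Traffic - Latency  [with Queue=7, Traffic=-3, Latency=4]  = 7
Without intervention: Queue = -2·Latency - 3·Traffic - 2  [with Latency=4, Traffic=-3]  = -1; Drops = 2·Queue + Traffic - Latency  [with Queue=-1, Traffic=-3, Latency=4]  = -9.
Change = 7 − (-9) = 16.

16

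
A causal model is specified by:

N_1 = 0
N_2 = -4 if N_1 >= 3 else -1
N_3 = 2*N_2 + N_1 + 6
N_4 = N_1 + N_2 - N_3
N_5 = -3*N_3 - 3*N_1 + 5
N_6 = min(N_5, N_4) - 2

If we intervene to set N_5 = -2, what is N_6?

-7

The intervention breaks the incoming arrows to N_5: N_5 = -3*N_3 - 3*N_1 + 5 no longer applies, and N_5 = -2.
N_2 = -4 if N_1 >= 3 else -1  [with N_1=0]  = -1
N_3 = 2*N_2 + N_1 + 6  [with N_2=-1, N_1=0]  = 4
N_4 = N_1 + N_2 - N_3  [with N_1=0, N_2=-1, N_3=4]  = -5
N_6 = min(N_5, N_4) - 2  [with N_5=-2, N_4=-5]  = -7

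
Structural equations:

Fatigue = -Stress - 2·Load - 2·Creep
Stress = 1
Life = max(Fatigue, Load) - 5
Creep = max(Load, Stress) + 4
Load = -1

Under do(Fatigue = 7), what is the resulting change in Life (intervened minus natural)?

8

Intervening sets Fatigue = 7 and removes its equation (Fatigue = -Stress - 2·Load - 2·Creep).
Life = max(Fatigue, Load) - 5  [with Fatigue=7, Load=-1]  = 2
Without intervention: Creep = max(Load, Stress) + 4  [with Load=-1, Stress=1]  = 5; Fatigue = -Stress - 2·Load - 2·Creep  [with Stress=1, Load=-1, Creep=5]  = -9; Life = max(Fatigue, Load) - 5  [with Fatigue=-9, Load=-1]  = -6.
Change = 2 − (-6) = 8.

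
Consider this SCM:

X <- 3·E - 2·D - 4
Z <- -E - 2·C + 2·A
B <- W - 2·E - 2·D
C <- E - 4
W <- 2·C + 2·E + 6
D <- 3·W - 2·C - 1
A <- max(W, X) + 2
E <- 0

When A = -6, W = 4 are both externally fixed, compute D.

Under do(A = -6, W = 4), each intervened variable's structural equation is replaced by its fixed value.
C = E - 4  [with E=0]  = -4
D = 3·W - 2·C - 1  [with W=4, C=-4]  = 19

19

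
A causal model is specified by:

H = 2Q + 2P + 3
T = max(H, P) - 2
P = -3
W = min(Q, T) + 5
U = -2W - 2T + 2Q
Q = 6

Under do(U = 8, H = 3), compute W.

6

Under do(U = 8, H = 3), each intervened variable's structural equation is replaced by its fixed value.
T = max(H, P) - 2  [with H=3, P=-3]  = 1
W = min(Q, T) + 5  [with Q=6, T=1]  = 6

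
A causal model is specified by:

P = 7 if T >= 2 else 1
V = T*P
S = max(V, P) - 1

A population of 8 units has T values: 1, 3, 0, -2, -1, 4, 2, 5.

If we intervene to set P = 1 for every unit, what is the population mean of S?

1.25

The intervention sets P=1 in all 8 units regardless of T. Recomputing S per unit gives 0, 2, 0, 0, 0, 3, 1, 4; average 1.25.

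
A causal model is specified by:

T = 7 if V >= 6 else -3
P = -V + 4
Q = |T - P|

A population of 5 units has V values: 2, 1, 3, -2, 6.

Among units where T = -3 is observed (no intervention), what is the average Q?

6

Conditioning on T=-3 selects the 4 unit(s) with V ∈ {2, 1, 3, -2}. Their Q values: 5, 6, 4, 9. Mean = 6.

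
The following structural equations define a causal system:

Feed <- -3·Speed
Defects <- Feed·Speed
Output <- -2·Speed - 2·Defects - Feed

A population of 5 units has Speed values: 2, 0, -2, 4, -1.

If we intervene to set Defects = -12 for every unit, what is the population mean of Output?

24.6

Under do(Defects=-12), Defects's equation is replaced by Defects=-12 for every unit. Per-unit Output: 26, 24, 22, 28, 23. Mean = 24.6.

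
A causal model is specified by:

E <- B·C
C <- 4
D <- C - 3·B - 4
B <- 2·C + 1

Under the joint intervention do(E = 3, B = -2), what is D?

The joint intervention fixes E = 3, B = -2, removing each variable's own equation.
D = C - 3·B - 4  [with C=4, B=-2]  = 6

6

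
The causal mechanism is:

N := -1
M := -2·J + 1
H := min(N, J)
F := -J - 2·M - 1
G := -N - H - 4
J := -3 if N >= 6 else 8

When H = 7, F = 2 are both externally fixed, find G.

-10

Setting H = 7, F = 2 by intervention discards those variables' equations.
G = -N - H - 4  [with N=-1, H=7]  = -10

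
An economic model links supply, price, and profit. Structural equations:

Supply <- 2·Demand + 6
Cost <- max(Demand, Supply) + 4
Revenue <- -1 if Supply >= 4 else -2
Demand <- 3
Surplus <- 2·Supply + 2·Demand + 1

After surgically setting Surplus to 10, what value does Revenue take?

The intervention breaks the incoming arrows to Surplus: Surplus <- 2·Supply + 2·Demand + 1 no longer applies, and Surplus = 10.
Since Revenue is not a descendant of the intervened variable, it is unaffected.
Supply = 2·Demand + 6  [with Demand=3]  = 12
Revenue = -1 if Supply >= 4 else -2  [with Supply=12]  = -1

-1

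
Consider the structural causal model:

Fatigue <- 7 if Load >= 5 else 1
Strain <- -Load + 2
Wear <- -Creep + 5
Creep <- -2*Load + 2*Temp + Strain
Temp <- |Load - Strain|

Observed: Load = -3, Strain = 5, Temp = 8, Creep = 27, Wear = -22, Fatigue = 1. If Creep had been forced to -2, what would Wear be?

7

Intervening sets Creep = -2 and removes its equation (Creep <- -2*Load + 2*Temp + Strain).
Wear = -Creep + 5  [with Creep=-2]  = 7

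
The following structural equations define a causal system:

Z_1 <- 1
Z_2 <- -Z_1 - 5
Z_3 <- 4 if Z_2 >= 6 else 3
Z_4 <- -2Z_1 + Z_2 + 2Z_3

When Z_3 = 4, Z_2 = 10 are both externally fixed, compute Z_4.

16

The joint intervention fixes Z_3 = 4, Z_2 = 10, removing each variable's own equation.
Z_4 = -2Z_1 + Z_2 + 2Z_3  [with Z_1=1, Z_2=10, Z_3=4]  = 16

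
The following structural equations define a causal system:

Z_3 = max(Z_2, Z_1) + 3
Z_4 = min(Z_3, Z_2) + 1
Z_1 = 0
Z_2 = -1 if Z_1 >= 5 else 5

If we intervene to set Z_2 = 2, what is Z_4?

Under do(Z_2=2), the mechanism Z_2 = -1 if Z_1 >= 5 else 5 is discarded; Z_2 is fixed at 2.
Z_3 = max(Z_2, Z_1) + 3  [with Z_2=2, Z_1=0]  = 5
Z_4 = min(Z_3, Z_2) + 1  [with Z_3=5, Z_2=2]  = 3

3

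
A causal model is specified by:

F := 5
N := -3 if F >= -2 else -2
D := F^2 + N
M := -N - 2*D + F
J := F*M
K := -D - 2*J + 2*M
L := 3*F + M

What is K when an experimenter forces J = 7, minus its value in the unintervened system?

The intervention breaks the incoming arrows to J: J := F*M no longer applies, and J = 7.
N = -3 if F >= -2 else -2  [with F=5]  = -3
D = F^2 + N  [with F=5, N=-3]  = 22
M = -N - 2*D + F  [with N=-3, D=22, F=5]  = -36
K = -D - 2*J + 2*M  [with D=22, J=7, M=-36]  = -108
Without intervention: N = -3 if F >= -2 else -2  [with F=5]  = -3; D = F^2 + N  [with F=5, N=-3]  = 22; M = -N - 2*D + F  [with N=-3, D=22, F=5]  = -36; J = F*M  [with F=5, M=-36]  = -180; K = -D - 2*J + 2*M  [with D=22, J=-180, M=-36]  = 266.
Change = -108 − 266 = -374.

-374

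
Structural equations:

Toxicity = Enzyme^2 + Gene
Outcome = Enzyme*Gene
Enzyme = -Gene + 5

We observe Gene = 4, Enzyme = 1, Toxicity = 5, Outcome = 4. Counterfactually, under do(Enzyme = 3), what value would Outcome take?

12

Under do(Enzyme=3), the mechanism Enzyme = -Gene + 5 is discarded; Enzyme is fixed at 3.
Outcome = Enzyme*Gene  [with Enzyme=3, Gene=4]  = 12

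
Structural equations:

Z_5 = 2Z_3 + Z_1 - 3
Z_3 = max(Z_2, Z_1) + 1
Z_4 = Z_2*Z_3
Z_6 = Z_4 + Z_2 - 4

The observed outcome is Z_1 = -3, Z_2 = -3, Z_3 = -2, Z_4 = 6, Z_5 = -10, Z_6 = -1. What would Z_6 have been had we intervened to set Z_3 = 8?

The intervention breaks the incoming arrows to Z_3: Z_3 = max(Z_2, Z_1) + 1 no longer applies, and Z_3 = 8.
Z_4 = Z_2*Z_3  [with Z_2=-3, Z_3=8]  = -24
Z_6 = Z_4 + Z_2 - 4  [with Z_4=-24, Z_2=-3]  = -31

-31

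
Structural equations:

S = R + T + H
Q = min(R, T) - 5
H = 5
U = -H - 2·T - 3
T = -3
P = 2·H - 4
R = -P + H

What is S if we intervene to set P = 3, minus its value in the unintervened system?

Under do(P=3), the mechanism P = 2·H - 4 is discarded; P is fixed at 3.
R = -P + H  [with P=3, H=5]  = 2
S = R + T + H  [with R=2, T=-3, H=5]  = 4
Without intervention: P = 2·H - 4  [with H=5]  = 6; R = -P + H  [with P=6, H=5]  = -1; S = R + T + H  [with R=-1, T=-3, H=5]  = 1.
Change = 4 − 1 = 3.

3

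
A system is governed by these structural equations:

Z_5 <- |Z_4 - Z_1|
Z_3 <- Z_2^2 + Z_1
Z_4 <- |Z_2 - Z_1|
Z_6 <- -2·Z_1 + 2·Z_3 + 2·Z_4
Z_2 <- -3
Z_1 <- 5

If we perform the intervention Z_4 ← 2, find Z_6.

Under do(Z_4=2), the mechanism Z_4 <- |Z_2 - Z_1| is discarded; Z_4 is fixed at 2.
Z_3 = Z_2^2 + Z_1  [with Z_2=-3, Z_1=5]  = 14
Z_6 = -2·Z_1 + 2·Z_3 + 2·Z_4  [with Z_1=5, Z_3=14, Z_4=2]  = 22

22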